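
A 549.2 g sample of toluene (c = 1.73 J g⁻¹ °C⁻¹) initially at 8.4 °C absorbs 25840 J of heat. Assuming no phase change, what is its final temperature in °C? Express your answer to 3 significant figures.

ΔT = q / (m c) = 25840 / (549.2 × 1.73) = 27.20 °C
T_f = 8.4 + 27.20 = 35.60 °C

T_f = 35.6 °C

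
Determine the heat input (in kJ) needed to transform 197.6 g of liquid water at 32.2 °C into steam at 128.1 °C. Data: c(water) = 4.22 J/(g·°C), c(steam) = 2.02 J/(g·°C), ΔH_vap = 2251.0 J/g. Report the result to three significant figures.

q = 513 kJ

q1 (heat water 32.2→100.0 °C): 197.6 × 4.22 × 67.8 = 56537 J
q2 (vaporize at 100 °C): 197.6 × 2251.0 = 444798 J
q3 (heat steam 100.0→128.1 °C): 197.6 × 2.02 × 28.1 = 11216 J
Total: 56537 + 444798 + 11216 = 512551 J = 513 kJ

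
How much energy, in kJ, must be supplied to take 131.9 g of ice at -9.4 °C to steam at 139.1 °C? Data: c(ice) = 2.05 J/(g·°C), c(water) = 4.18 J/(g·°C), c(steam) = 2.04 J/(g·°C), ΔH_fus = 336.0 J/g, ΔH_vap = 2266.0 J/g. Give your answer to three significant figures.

q1 (heat ice -9.4→0.0 °C): 131.9 × 2.05 × 9.4 = 2542 J
q2 (melt at 0 °C): 131.9 × 336.0 = 44318 J
q3 (heat water 0.0→100.0 °C): 131.9 × 4.18 × 100.0 = 55134 J
q4 (vaporize at 100 °C): 131.9 × 2266.0 = 298885 J
q5 (heat steam 100.0→139.1 °C): 131.9 × 2.04 × 39.1 = 10521 J
Total: 2542 + 44318 + 55134 + 298885 + 10521 = 411400 J = 411 kJ

q = 411 kJ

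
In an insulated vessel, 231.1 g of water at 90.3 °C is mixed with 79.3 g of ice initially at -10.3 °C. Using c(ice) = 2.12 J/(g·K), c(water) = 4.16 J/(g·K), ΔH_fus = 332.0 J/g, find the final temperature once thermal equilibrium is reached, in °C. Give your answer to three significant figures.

T_f = 45.5 °C

Heat to bring ice to 0 °C and melt it: q₁ = 79.3×2.12×10.3 + 79.3×332.0 = 28059 J
Heat the water can supply cooling to 0 °C: 231.1×4.16×90.3 = 86812.3 J > q₁, so all ice melts.
Energy balance: 231.1×4.16×(90.3 − T) = 28059 + 79.3×4.16×(T − 0)
961.376(90.3 − T) = 28059 + 329.888 T
86812.3 − 28059 = 1291.264 T
T = 58753.3 / 1291.264 = 45.50 °C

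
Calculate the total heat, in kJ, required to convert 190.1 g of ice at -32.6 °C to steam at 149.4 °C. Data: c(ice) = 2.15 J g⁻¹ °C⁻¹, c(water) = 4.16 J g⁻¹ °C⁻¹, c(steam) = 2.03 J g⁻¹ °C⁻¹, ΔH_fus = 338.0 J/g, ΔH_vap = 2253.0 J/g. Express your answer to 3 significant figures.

q = 604 kJ

q1 (heat ice -32.6→0.0 °C): 190.1 × 2.15 × 32.6 = 13324 J
q2 (melt at 0 °C): 190.1 × 338.0 = 64254 J
q3 (heat water 0.0→100.0 °C): 190.1 × 4.16 × 100.0 = 79082 J
q4 (vaporize at 100 °C): 190.1 × 2253.0 = 428295 J
q5 (heat steam 100.0→149.4 °C): 190.1 × 2.03 × 49.4 = 19064 J
Total: 13324 + 64254 + 79082 + 428295 + 19064 = 604019 J = 604 kJ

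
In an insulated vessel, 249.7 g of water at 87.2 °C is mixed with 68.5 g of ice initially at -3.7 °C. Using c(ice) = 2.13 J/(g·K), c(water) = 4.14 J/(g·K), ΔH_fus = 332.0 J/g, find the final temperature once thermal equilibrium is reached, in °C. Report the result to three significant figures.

T_f = 50.8 °C

Heat to bring ice to 0 °C and melt it: q₁ = 68.5×2.13×3.7 + 68.5×332.0 = 23282 J
Heat the water can supply cooling to 0 °C: 249.7×4.14×87.2 = 90143.7 J > q₁, so all ice melts.
Energy balance: 249.7×4.14×(87.2 − T) = 23282 + 68.5×4.14×(T − 0)
1033.758(87.2 − T) = 23282 + 283.59 T
90143.7 − 23282 = 1317.348 T
T = 66861.7 / 1317.348 = 50.75 °C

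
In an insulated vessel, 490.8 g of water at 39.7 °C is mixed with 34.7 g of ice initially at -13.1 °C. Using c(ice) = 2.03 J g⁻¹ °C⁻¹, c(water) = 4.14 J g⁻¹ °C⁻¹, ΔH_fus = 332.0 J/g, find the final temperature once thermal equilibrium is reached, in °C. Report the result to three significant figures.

Heat to bring ice to 0 °C and melt it: q₁ = 34.7×2.03×13.1 + 34.7×332.0 = 12443 J
Heat the water can supply cooling to 0 °C: 490.8×4.14×39.7 = 80666.9 J > q₁, so all ice melts.
Energy balance: 490.8×4.14×(39.7 − T) = 12443 + 34.7×4.14×(T − 0)
2031.912(39.7 − T) = 12443 + 143.658 T
80666.9 − 12443 = 2175.570 T
T = 68223.9 / 2175.570 = 31.36 °C

T_f = 31.4 °C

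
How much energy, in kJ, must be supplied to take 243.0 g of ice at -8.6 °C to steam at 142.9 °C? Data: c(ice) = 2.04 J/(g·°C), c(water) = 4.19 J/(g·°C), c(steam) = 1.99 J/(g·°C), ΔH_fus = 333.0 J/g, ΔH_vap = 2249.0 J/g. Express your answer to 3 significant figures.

q1 (heat ice -8.6→0.0 °C): 243.0 × 2.04 × 8.6 = 4263 J
q2 (melt at 0 °C): 243.0 × 333.0 = 80919 J
q3 (heat water 0.0→100.0 °C): 243.0 × 4.19 × 100.0 = 101817 J
q4 (vaporize at 100 °C): 243.0 × 2249.0 = 546507 J
q5 (heat steam 100.0→142.9 °C): 243.0 × 1.99 × 42.9 = 20745 J
Total: 4263 + 80919 + 101817 + 546507 + 20745 = 754251 J = 754 kJ

q = 754 kJ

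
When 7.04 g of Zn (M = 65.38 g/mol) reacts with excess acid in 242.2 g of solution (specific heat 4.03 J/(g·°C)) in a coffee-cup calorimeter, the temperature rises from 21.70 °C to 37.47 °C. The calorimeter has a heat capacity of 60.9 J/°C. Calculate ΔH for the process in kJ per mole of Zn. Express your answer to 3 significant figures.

ΔH = -152 kJ/mol

|ΔT| = |37.47 − 21.70| = 15.77 °C
|q_surr| = (242.2 × 4.03 + 60.9) × 15.77 = 1036.966 × 15.77 = 16350 J
n(Zn) = 7.04 / 65.38 = 0.1077 mol
Temperature rose, so q_rxn = −|q_surr| = -16.35 kJ
ΔH = q_rxn / n = -151.8 kJ/mol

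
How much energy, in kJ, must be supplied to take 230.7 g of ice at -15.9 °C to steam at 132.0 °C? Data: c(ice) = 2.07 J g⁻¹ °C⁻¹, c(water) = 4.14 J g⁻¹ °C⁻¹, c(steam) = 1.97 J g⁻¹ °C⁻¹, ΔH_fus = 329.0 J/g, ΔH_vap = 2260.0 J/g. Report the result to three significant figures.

q1 (heat ice -15.9→0.0 °C): 230.7 × 2.07 × 15.9 = 7593 J
q2 (melt at 0 °C): 230.7 × 329.0 = 75900 J
q3 (heat water 0.0→100.0 °C): 230.7 × 4.14 × 100.0 = 95510 J
q4 (vaporize at 100 °C): 230.7 × 2260.0 = 521382 J
q5 (heat steam 100.0→132.0 °C): 230.7 × 1.97 × 32.0 = 14543 J
Total: 7593 + 75900 + 95510 + 521382 + 14543 = 714928 J = 715 kJ

q = 715 kJ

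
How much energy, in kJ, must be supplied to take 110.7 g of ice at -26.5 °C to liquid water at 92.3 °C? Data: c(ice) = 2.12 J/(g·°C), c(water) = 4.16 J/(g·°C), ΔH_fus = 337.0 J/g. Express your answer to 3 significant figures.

q1 (heat ice -26.5→0.0 °C): 110.7 × 2.12 × 26.5 = 6219 J
q2 (melt at 0 °C): 110.7 × 337.0 = 37306 J
q3 (heat water 0.0→92.3 °C): 110.7 × 4.16 × 92.3 = 42505 J
Total: 6219 + 37306 + 42505 = 86030 J = 86.0 kJ

q = 86.0 kJ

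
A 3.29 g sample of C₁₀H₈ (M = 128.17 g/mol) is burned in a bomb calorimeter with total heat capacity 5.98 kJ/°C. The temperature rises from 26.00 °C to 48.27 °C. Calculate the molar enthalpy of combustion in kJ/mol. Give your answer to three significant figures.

ΔH = -5190 kJ/mol

ΔT = 48.27 − 26.00 = 22.27 °C
q_cal = C_cal × ΔT = 5.98 × 22.27 = 133.1746 kJ
n = 3.29 / 128.17 = 0.02567 mol
q_rxn = −q_cal = -133.1746 kJ
ΔH = -133.1746 / 0.02567 = -5188 kJ/mol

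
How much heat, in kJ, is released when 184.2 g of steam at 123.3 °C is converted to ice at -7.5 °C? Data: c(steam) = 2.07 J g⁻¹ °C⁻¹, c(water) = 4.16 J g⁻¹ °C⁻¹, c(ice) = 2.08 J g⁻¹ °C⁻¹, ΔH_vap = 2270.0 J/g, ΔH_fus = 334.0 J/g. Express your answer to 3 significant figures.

q = 568 kJ

q1 (cool steam 123.3→100 °C): 184.2 × 2.07 × 23.3 = 8884 J
q2 (condense at 100 °C): 184.2 × 2270.0 = 418134 J
q3 (cool water 100→0 °C): 184.2 × 4.16 × 100.0 = 76627 J
q4 (freeze at 0 °C): 184.2 × 334.0 = 61523 J
q5 (cool ice 0→-7.5 °C): 184.2 × 2.08 × 7.5 = 2874 J
Total: 8884 + 418134 + 76627 + 61523 + 2874 = 568042 J = 568 kJ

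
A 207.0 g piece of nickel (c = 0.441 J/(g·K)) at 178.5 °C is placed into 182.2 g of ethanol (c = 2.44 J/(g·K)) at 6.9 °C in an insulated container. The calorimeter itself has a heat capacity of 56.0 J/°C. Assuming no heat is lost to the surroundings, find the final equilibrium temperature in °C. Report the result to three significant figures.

T_f = 33.4 °C

Heat lost by nickel = heat gained by ethanol + calorimeter.
(207.0)(0.441)(178.5 − T) = [(182.2)(2.44) + 56.0](T − 6.9)
91.287 (178.5 − T) = 500.568 (T − 6.9)
16295 − 91.287 T = 500.568 T − 3453.9
19748.9 = 591.855 T
T = 33.37 °C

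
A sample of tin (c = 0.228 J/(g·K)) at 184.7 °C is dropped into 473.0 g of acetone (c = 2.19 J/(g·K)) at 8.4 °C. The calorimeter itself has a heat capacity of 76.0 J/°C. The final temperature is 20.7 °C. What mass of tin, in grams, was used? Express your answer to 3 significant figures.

q_gained = (473.0 × 2.19 + 76.0) × (20.7 − 8.4) = 13680 J
q_lost = m × 0.228 × (184.7 − 20.7) = 37.392 m
m = 13680 / 37.392 = 366 g

m = 366 g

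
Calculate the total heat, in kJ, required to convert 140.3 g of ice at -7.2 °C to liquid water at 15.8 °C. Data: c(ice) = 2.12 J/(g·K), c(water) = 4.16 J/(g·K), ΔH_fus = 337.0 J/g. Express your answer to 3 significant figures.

q1 (heat ice -7.2→0.0 °C): 140.3 × 2.12 × 7.2 = 2142 J
q2 (melt at 0 °C): 140.3 × 337.0 = 47281 J
q3 (heat water 0.0→15.8 °C): 140.3 × 4.16 × 15.8 = 9222 J
Total: 2142 + 47281 + 9222 = 58645 J = 58.6 kJ

q = 58.6 kJ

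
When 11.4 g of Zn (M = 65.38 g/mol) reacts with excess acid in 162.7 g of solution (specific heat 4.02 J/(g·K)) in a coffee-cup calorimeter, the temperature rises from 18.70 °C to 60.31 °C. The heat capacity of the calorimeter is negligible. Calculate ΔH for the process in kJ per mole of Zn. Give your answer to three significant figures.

ΔH = -156 kJ/mol

|ΔT| = |60.31 − 18.70| = 41.61 °C
|q_surr| = (162.7 × 4.02) × 41.61 = 654.054 × 41.61 = 27220 J
n(Zn) = 11.4 / 65.38 = 0.1744 mol
Temperature rose, so q_rxn = −|q_surr| = -27.22 kJ
ΔH = q_rxn / n = -156.1 kJ/mol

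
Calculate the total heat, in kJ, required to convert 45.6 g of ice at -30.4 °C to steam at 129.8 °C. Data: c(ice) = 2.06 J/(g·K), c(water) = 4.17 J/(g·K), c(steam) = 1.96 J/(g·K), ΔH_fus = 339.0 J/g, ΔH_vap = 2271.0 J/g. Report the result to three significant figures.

q1 (heat ice -30.4→0.0 °C): 45.6 × 2.06 × 30.4 = 2856 J
q2 (melt at 0 °C): 45.6 × 339.0 = 15458 J
q3 (heat water 0.0→100.0 °C): 45.6 × 4.17 × 100.0 = 19015 J
q4 (vaporize at 100 °C): 45.6 × 2271.0 = 103558 J
q5 (heat steam 100.0→129.8 °C): 45.6 × 1.96 × 29.8 = 2663 J
Total: 2856 + 15458 + 19015 + 103558 + 2663 = 143550 J = 144 kJ

q = 144 kJ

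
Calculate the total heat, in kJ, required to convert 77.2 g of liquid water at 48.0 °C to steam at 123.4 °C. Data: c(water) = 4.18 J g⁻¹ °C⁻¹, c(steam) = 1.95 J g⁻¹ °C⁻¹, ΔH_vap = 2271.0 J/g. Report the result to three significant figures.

q1 (heat water 48.0→100.0 °C): 77.2 × 4.18 × 52.0 = 16780 J
q2 (vaporize at 100 °C): 77.2 × 2271.0 = 175321 J
q3 (heat steam 100.0→123.4 °C): 77.2 × 1.95 × 23.4 = 3523 J
Total: 16780 + 175321 + 3523 = 195624 J = 196 kJ

q = 196 kJ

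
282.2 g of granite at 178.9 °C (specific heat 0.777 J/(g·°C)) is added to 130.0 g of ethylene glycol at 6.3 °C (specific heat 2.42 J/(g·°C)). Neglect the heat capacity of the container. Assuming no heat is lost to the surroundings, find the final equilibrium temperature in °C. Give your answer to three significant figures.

T_f = 77.2 °C

Heat lost by granite = heat gained by ethylene glycol.
(282.2)(0.777)(178.9 − T) = (130.0)(2.42)(T − 6.3)
219.2694 (178.9 − T) = 314.6 (T − 6.3)
39227 − 219.2694 T = 314.6 T − 1982.0
41209.0 = 533.8694 T
T = 77.19 °C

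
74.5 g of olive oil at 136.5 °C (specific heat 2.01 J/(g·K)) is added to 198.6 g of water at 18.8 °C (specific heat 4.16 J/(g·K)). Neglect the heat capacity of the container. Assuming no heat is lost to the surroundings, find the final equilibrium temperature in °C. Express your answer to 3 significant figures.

T_f = 36.9 °C

Heat lost by olive oil = heat gained by water.
(74.5)(2.01)(136.5 − T) = (198.6)(4.16)(T − 18.8)
149.745 (136.5 − T) = 826.176 (T − 18.8)
20440 − 149.745 T = 826.176 T − 15532
35972 = 975.921 T
T = 36.86 °C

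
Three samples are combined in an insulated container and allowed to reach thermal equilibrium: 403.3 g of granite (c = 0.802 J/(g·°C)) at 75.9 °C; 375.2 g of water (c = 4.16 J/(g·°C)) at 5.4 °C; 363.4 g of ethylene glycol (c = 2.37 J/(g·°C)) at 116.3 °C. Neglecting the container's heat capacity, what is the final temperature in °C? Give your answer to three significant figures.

Σ mᵢcᵢ(T − Tᵢ) = 0  ⇒  T = Σ mᵢcᵢTᵢ / Σ mᵢcᵢ
Σ mᵢcᵢ = 403.3×0.802 + 375.2×4.16 + 363.4×2.37 = 2745.5366
Σ mᵢcᵢTᵢ = 323.4466×75.9 + 1560.832×5.4 + 861.258×116.3 = 133140
T = 133140 / 2745.5366 = 48.49 °C

T_f = 48.5 °C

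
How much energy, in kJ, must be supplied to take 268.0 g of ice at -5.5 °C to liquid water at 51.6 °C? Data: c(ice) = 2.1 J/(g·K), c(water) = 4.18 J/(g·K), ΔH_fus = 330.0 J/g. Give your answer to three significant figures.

q = 149 kJ

q1 (heat ice -5.5→0.0 °C): 268.0 × 2.1 × 5.5 = 3095 J
q2 (melt at 0 °C): 268.0 × 330.0 = 88440 J
q3 (heat water 0.0→51.6 °C): 268.0 × 4.18 × 51.6 = 57804 J
Total: 3095 + 88440 + 57804 = 149339 J = 149 kJ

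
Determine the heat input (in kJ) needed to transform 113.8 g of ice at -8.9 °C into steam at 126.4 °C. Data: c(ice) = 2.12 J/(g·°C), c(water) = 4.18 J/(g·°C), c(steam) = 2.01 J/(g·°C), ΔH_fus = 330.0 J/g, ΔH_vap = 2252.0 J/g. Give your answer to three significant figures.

q = 350 kJ

q1 (heat ice -8.9→0.0 °C): 113.8 × 2.12 × 8.9 = 2147 J
q2 (melt at 0 °C): 113.8 × 330.0 = 37554 J
q3 (heat water 0.0→100.0 °C): 113.8 × 4.18 × 100.0 = 47568 J
q4 (vaporize at 100 °C): 113.8 × 2252.0 = 256278 J
q5 (heat steam 100.0→126.4 °C): 113.8 × 2.01 × 26.4 = 6039 J
Total: 2147 + 37554 + 47568 + 256278 + 6039 = 349586 J = 350 kJ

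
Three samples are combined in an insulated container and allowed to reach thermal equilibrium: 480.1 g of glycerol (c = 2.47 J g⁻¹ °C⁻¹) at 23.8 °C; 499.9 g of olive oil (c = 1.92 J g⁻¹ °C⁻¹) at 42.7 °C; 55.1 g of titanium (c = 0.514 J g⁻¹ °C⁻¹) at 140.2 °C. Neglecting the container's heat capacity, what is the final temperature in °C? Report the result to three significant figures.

Σ mᵢcᵢ(T − Tᵢ) = 0  ⇒  T = Σ mᵢcᵢTᵢ / Σ mᵢcᵢ
Σ mᵢcᵢ = 480.1×2.47 + 499.9×1.92 + 55.1×0.514 = 2173.9764
Σ mᵢcᵢTᵢ = 1185.847×23.8 + 959.808×42.7 + 28.3214×140.2 = 73178
T = 73178 / 2173.9764 = 33.66 °C

T_f = 33.7 °C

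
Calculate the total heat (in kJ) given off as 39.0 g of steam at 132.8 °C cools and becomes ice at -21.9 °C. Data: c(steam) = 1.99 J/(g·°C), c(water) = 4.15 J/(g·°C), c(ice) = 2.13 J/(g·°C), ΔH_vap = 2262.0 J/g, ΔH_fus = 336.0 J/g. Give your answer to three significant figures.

q1 (cool steam 132.8→100 °C): 39.0 × 1.99 × 32.8 = 2546 J
q2 (condense at 100 °C): 39.0 × 2262.0 = 88218 J
q3 (cool water 100→0 °C): 39.0 × 4.15 × 100.0 = 16185 J
q4 (freeze at 0 °C): 39.0 × 336.0 = 13104 J
q5 (cool ice 0→-21.9 °C): 39.0 × 2.13 × 21.9 = 1819 J
Total: 2546 + 88218 + 16185 + 13104 + 1819 = 121872 J = 122 kJ

q = 122 kJ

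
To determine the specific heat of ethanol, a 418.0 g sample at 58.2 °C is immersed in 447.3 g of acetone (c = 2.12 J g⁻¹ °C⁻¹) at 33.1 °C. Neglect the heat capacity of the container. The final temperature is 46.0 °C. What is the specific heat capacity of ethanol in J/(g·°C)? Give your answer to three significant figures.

c = 2.40 J/(g·°C)

q_gained = (447.3 × 2.12) × (46.0 − 33.1) = 12230 J
q_lost = 418.0 × c × (58.2 − 46.0) = 5099.6 c
Set equal: c = 12230 / 5099.6 = 2.40 J/(g·°C)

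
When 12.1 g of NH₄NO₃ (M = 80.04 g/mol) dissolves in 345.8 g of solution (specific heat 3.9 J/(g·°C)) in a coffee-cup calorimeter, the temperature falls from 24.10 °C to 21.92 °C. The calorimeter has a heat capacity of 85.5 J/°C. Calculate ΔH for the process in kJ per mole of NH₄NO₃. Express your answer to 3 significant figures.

|ΔT| = |21.92 − 24.10| = 2.18 °C
|q_surr| = (345.8 × 3.9 + 85.5) × 2.18 = 1434.12 × 2.18 = 3126 J
n(NH₄NO₃) = 12.1 / 80.04 = 0.1512 mol
Temperature fell, so q_rxn = +|q_surr| = 3.126 kJ
ΔH = q_rxn / n = 20.67 kJ/mol

ΔH = 20.7 kJ/mol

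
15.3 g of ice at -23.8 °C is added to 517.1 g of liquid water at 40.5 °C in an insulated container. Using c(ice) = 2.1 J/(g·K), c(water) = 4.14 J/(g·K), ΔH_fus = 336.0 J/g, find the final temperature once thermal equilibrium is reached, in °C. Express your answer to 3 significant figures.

T_f = 36.7 °C

Heat to bring ice to 0 °C and melt it: q₁ = 15.3×2.1×23.8 + 15.3×336.0 = 5905.5 J
Heat the water can supply cooling to 0 °C: 517.1×4.14×40.5 = 86702.2 J > q₁, so all ice melts.
Energy balance: 517.1×4.14×(40.5 − T) = 5905.5 + 15.3×4.14×(T − 0)
2140.794(40.5 − T) = 5905.5 + 63.342 T
86702.2 − 5905.5 = 2204.136 T
T = 80796.7 / 2204.136 = 36.66 °C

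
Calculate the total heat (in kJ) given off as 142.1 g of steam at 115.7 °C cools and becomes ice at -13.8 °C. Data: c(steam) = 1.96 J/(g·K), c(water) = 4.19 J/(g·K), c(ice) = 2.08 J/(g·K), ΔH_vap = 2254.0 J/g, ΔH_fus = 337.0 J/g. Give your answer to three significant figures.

q = 436 kJ

q1 (cool steam 115.7→100 °C): 142.1 × 1.96 × 15.7 = 4373 J
q2 (condense at 100 °C): 142.1 × 2254.0 = 320293 J
q3 (cool water 100→0 °C): 142.1 × 4.19 × 100.0 = 59540 J
q4 (freeze at 0 °C): 142.1 × 337.0 = 47888 J
q5 (cool ice 0→-13.8 °C): 142.1 × 2.08 × 13.8 = 4079 J
Total: 4373 + 320293 + 59540 + 47888 + 4079 = 436173 J = 436 kJ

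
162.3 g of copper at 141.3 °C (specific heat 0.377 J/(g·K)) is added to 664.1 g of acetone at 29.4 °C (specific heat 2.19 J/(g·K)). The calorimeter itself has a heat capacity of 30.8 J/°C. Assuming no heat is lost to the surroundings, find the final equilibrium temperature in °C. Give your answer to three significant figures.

Heat lost by copper = heat gained by acetone + calorimeter.
(162.3)(0.377)(141.3 − T) = [(664.1)(2.19) + 30.8](T − 29.4)
61.1871 (141.3 − T) = 1485.179 (T − 29.4)
8645.7 − 61.1871 T = 1485.179 T − 43664
52309.7 = 1546.3661 T
T = 33.83 °C

T_f = 33.8 °C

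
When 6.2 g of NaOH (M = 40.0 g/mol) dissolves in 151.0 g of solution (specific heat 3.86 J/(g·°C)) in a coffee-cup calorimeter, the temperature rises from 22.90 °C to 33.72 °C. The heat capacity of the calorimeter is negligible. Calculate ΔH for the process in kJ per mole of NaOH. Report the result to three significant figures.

|ΔT| = |33.72 − 22.90| = 10.82 °C
|q_surr| = (151.0 × 3.86) × 10.82 = 582.86 × 10.82 = 6307 J
n(NaOH) = 6.2 / 40.0 = 0.1550 mol
Temperature rose, so q_rxn = −|q_surr| = -6.307 kJ
ΔH = q_rxn / n = -40.69 kJ/mol

ΔH = -40.7 kJ/mol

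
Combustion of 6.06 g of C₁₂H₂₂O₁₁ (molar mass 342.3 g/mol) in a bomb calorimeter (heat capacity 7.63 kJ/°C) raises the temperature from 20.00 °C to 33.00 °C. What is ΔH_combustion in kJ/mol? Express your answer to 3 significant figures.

ΔT = 33.00 − 20.00 = 13.00 °C
q_cal = C_cal × ΔT = 7.63 × 13.00 = 99.19 kJ
n = 6.06 / 342.3 = 0.01770 mol
q_rxn = −q_cal = -99.19 kJ
ΔH = -99.19 / 0.01770 = -5604 kJ/mol

ΔH = -5600 kJ/mol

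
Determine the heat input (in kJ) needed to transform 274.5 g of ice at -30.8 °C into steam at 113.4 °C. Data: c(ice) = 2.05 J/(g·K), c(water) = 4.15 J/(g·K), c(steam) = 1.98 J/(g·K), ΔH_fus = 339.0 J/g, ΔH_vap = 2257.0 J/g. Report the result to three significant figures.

q1 (heat ice -30.8→0.0 °C): 274.5 × 2.05 × 30.8 = 17332 J
q2 (melt at 0 °C): 274.5 × 339.0 = 93056 J
q3 (heat water 0.0→100.0 °C): 274.5 × 4.15 × 100.0 = 113918 J
q4 (vaporize at 100 °C): 274.5 × 2257.0 = 619547 J
q5 (heat steam 100.0→113.4 °C): 274.5 × 1.98 × 13.4 = 7283 J
Total: 17332 + 93056 + 113918 + 619547 + 7283 = 851136 J = 851 kJ

q = 851 kJ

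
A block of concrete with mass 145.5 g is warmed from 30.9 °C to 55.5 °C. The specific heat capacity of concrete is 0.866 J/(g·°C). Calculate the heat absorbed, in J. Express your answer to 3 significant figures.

q = m c ΔT = 145.5 × 0.866 × (55.5 − 30.9)
q = 145.5 × 0.866 × 24.6 = 3100 J

q = 3100 J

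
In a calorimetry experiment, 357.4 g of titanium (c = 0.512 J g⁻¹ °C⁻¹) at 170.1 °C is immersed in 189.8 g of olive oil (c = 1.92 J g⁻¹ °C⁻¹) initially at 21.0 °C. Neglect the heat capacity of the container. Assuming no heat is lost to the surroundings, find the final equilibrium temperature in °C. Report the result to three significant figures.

T_f = 70.8 °C

Heat lost by titanium = heat gained by olive oil.
(357.4)(0.512)(170.1 − T) = (189.8)(1.92)(T − 21.0)
182.9888 (170.1 − T) = 364.416 (T − 21.0)
31126 − 182.9888 T = 364.416 T − 7652.7
38778.7 = 547.4048 T
T = 70.84 °C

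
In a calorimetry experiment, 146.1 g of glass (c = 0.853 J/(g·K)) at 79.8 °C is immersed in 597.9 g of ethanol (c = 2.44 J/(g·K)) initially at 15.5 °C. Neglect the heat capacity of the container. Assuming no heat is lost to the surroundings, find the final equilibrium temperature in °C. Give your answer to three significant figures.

Heat lost by glass = heat gained by ethanol.
(146.1)(0.853)(79.8 − T) = (597.9)(2.44)(T − 15.5)
124.6233 (79.8 − T) = 1458.876 (T − 15.5)
9944.9 − 124.6233 T = 1458.876 T − 22613
32557.9 = 1583.4993 T
T = 20.56 °C

T_f = 20.6 °C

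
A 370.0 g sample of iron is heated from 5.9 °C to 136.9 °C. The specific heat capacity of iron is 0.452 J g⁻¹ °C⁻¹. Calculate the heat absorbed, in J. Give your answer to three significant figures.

q = 21900 J

q = m c ΔT = 370.0 × 0.452 × (136.9 − 5.9)
q = 370.0 × 0.452 × 131.0 = 21910 J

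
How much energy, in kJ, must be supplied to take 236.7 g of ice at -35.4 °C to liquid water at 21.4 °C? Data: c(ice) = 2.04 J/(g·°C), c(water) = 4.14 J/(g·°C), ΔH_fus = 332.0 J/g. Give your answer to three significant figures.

q1 (heat ice -35.4→0.0 °C): 236.7 × 2.04 × 35.4 = 17094 J
q2 (melt at 0 °C): 236.7 × 332.0 = 78584 J
q3 (heat water 0.0→21.4 °C): 236.7 × 4.14 × 21.4 = 20971 J
Total: 17094 + 78584 + 20971 = 116649 J = 117 kJ

q = 117 kJ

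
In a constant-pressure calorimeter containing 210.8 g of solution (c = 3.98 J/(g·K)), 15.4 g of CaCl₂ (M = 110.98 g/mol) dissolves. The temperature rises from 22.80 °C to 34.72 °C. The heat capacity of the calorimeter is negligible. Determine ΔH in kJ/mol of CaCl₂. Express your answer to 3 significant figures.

ΔH = -72.1 kJ/mol

|ΔT| = |34.72 − 22.80| = 11.92 °C
|q_surr| = (210.8 × 3.98) × 11.92 = 838.984 × 11.92 = 10001 J
n(CaCl₂) = 15.4 / 110.98 = 0.13876 mol
Temperature rose, so q_rxn = −|q_surr| = -10.001 kJ
ΔH = q_rxn / n = -72.07 kJ/mol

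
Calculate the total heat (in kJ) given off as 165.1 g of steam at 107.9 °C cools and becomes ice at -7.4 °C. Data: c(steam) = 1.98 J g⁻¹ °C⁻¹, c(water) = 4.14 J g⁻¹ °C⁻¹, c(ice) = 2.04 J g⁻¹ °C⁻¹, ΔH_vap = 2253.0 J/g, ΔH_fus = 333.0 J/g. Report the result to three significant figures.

q1 (cool steam 107.9→100 °C): 165.1 × 1.98 × 7.9 = 2582 J
q2 (condense at 100 °C): 165.1 × 2253.0 = 371970 J
q3 (cool water 100→0 °C): 165.1 × 4.14 × 100.0 = 68351 J
q4 (freeze at 0 °C): 165.1 × 333.0 = 54978 J
q5 (cool ice 0→-7.4 °C): 165.1 × 2.04 × 7.4 = 2492 J
Total: 2582 + 371970 + 68351 + 54978 + 2492 = 500373 J = 500 kJ

q = 500 kJ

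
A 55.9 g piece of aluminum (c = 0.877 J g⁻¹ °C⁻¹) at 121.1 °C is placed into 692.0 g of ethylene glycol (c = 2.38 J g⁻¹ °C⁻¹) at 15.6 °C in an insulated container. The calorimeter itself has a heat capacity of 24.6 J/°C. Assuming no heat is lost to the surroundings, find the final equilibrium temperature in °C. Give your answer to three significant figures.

T_f = 18.6 °C

Heat lost by aluminum = heat gained by ethylene glycol + calorimeter.
(55.9)(0.877)(121.1 − T) = [(692.0)(2.38) + 24.6](T − 15.6)
49.0243 (121.1 − T) = 1671.56 (T − 15.6)
5936.8 − 49.0243 T = 1671.56 T − 26076
32012.8 = 1720.5843 T
T = 18.61 °C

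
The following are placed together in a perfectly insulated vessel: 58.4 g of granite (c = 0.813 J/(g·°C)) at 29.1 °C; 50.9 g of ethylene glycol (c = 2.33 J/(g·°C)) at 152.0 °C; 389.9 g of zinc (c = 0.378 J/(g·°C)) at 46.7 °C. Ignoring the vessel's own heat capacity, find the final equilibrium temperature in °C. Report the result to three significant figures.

T_f = 83.9 °C

Σ mᵢcᵢ(T − Tᵢ) = 0  ⇒  T = Σ mᵢcᵢTᵢ / Σ mᵢcᵢ
Σ mᵢcᵢ = 58.4×0.813 + 50.9×2.33 + 389.9×0.378 = 313.4584
Σ mᵢcᵢTᵢ = 47.4792×29.1 + 118.597×152.0 + 147.3822×46.7 = 26291
T = 26291 / 313.4584 = 83.87 °C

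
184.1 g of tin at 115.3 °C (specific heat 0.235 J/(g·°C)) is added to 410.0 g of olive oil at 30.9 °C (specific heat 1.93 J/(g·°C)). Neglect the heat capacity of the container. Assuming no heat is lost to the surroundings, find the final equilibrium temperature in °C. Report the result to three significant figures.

Heat lost by tin = heat gained by olive oil.
(184.1)(0.235)(115.3 − T) = (410.0)(1.93)(T − 30.9)
43.2635 (115.3 − T) = 791.3 (T − 30.9)
4988.3 − 43.2635 T = 791.3 T − 24451
29439.3 = 834.5635 T
T = 35.28 °C

T_f = 35.3 °C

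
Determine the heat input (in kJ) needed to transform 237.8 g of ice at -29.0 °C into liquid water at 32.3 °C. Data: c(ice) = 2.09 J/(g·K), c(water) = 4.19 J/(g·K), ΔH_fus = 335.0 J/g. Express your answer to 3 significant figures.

q = 126 kJ

q1 (heat ice -29.0→0.0 °C): 237.8 × 2.09 × 29.0 = 14413 J
q2 (melt at 0 °C): 237.8 × 335.0 = 79663 J
q3 (heat water 0.0→32.3 °C): 237.8 × 4.19 × 32.3 = 32183 J
Total: 14413 + 79663 + 32183 = 126259 J = 126 kJ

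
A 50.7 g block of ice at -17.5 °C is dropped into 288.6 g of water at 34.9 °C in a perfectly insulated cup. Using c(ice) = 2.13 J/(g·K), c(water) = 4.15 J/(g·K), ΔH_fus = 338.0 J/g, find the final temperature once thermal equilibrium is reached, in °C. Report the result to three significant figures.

T_f = 16.2 °C

Heat to bring ice to 0 °C and melt it: q₁ = 50.7×2.13×17.5 + 50.7×338.0 = 19026 J
Heat the water can supply cooling to 0 °C: 288.6×4.15×34.9 = 41799.4 J > q₁, so all ice melts.
Energy balance: 288.6×4.15×(34.9 − T) = 19026 + 50.7×4.15×(T − 0)
1197.69(34.9 − T) = 19026 + 210.405 T
41799.4 − 19026 = 1408.095 T
T = 22773.4 / 1408.095 = 16.17 °C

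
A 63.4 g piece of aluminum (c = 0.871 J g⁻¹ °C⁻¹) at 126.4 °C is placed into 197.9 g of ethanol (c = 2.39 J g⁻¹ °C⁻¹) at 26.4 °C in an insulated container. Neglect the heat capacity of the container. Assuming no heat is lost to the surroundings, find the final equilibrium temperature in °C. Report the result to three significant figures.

Heat lost by aluminum = heat gained by ethanol.
(63.4)(0.871)(126.4 − T) = (197.9)(2.39)(T − 26.4)
55.2214 (126.4 − T) = 472.981 (T − 26.4)
6980.0 − 55.2214 T = 472.981 T − 12487
19467.0 = 528.2024 T
T = 36.86 °C

T_f = 36.9 °C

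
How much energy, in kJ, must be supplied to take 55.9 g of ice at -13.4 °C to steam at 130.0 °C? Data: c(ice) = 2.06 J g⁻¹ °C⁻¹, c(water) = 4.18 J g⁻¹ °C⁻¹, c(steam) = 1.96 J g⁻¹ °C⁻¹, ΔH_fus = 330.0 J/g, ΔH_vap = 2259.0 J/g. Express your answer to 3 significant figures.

q1 (heat ice -13.4→0.0 °C): 55.9 × 2.06 × 13.4 = 1543 J
q2 (melt at 0 °C): 55.9 × 330.0 = 18447 J
q3 (heat water 0.0→100.0 °C): 55.9 × 4.18 × 100.0 = 23366 J
q4 (vaporize at 100 °C): 55.9 × 2259.0 = 126278 J
q5 (heat steam 100.0→130.0 °C): 55.9 × 1.96 × 30.0 = 3287 J
Total: 1543 + 18447 + 23366 + 126278 + 3287 = 172921 J = 173 kJ

q = 173 kJ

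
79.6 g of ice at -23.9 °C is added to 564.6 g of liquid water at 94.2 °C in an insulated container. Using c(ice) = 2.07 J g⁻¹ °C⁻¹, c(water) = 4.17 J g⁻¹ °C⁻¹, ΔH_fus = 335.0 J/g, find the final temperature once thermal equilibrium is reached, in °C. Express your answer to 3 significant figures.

Heat to bring ice to 0 °C and melt it: q₁ = 79.6×2.07×23.9 + 79.6×335.0 = 30604 J
Heat the water can supply cooling to 0 °C: 564.6×4.17×94.2 = 221783 J > q₁, so all ice melts.
Energy balance: 564.6×4.17×(94.2 − T) = 30604 + 79.6×4.17×(T − 0)
2354.382(94.2 − T) = 30604 + 331.932 T
221783 − 30604 = 2686.314 T
T = 191179 / 2686.314 = 71.17 °C

T_f = 71.2 °C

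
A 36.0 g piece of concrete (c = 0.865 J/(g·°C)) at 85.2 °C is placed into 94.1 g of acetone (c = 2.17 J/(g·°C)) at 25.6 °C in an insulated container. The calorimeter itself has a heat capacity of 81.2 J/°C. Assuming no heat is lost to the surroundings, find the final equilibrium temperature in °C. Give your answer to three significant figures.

Heat lost by concrete = heat gained by acetone + calorimeter.
(36.0)(0.865)(85.2 − T) = [(94.1)(2.17) + 81.2](T − 25.6)
31.14 (85.2 − T) = 285.397 (T − 25.6)
2653.1 − 31.14 T = 285.397 T − 7306.2
9959.3 = 316.537 T
T = 31.46 °C

T_f = 31.5 °C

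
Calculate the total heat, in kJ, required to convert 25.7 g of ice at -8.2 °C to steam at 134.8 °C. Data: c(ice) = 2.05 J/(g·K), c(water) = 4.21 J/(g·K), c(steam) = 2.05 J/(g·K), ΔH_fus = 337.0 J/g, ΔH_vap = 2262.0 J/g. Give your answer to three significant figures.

q1 (heat ice -8.2→0.0 °C): 25.7 × 2.05 × 8.2 = 432 J
q2 (melt at 0 °C): 25.7 × 337.0 = 8661 J
q3 (heat water 0.0→100.0 °C): 25.7 × 4.21 × 100.0 = 10820 J
q4 (vaporize at 100 °C): 25.7 × 2262.0 = 58133 J
q5 (heat steam 100.0→134.8 °C): 25.7 × 2.05 × 34.8 = 1833 J
Total: 432 + 8661 + 10820 + 58133 + 1833 = 79879 J = 79.9 kJ

q = 79.9 kJ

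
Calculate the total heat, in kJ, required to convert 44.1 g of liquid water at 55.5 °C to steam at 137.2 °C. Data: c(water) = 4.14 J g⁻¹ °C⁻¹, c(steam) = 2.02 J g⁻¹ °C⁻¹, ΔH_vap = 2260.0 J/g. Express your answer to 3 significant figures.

q = 111 kJ

q1 (heat water 55.5→100.0 °C): 44.1 × 4.14 × 44.5 = 8125 J
q2 (vaporize at 100 °C): 44.1 × 2260.0 = 99666 J
q3 (heat steam 100.0→137.2 °C): 44.1 × 2.02 × 37.2 = 3314 J
Total: 8125 + 99666 + 3314 = 111105 J = 111 kJ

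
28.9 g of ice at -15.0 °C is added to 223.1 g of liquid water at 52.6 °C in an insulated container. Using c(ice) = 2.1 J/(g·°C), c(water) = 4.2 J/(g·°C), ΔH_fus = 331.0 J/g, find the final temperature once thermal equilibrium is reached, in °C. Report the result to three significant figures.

Heat to bring ice to 0 °C and melt it: q₁ = 28.9×2.1×15.0 + 28.9×331.0 = 10476 J
Heat the water can supply cooling to 0 °C: 223.1×4.2×52.6 = 49287.3 J > q₁, so all ice melts.
Energy balance: 223.1×4.2×(52.6 − T) = 10476 + 28.9×4.2×(T − 0)
937.02(52.6 − T) = 10476 + 121.38 T
49287.3 − 10476 = 1058.40 T
T = 38811.3 / 1058.40 = 36.67 °C

T_f = 36.7 °C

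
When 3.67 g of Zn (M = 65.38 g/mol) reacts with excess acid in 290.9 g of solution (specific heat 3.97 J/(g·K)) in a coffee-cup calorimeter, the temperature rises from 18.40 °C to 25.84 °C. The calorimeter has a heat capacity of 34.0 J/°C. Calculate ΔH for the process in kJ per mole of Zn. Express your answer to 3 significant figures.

|ΔT| = |25.84 − 18.40| = 7.44 °C
|q_surr| = (290.9 × 3.97 + 34.0) × 7.44 = 1188.873 × 7.44 = 8845 J
n(Zn) = 3.67 / 65.38 = 0.05613 mol
Temperature rose, so q_rxn = −|q_surr| = -8.845 kJ
ΔH = q_rxn / n = -157.6 kJ/mol

ΔH = -158 kJ/mol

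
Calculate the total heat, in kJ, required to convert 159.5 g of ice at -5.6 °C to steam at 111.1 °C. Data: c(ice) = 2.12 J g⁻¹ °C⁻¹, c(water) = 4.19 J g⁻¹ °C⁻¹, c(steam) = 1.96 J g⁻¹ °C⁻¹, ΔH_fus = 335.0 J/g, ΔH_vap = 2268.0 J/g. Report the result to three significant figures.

q1 (heat ice -5.6→0.0 °C): 159.5 × 2.12 × 5.6 = 1894 J
q2 (melt at 0 °C): 159.5 × 335.0 = 53433 J
q3 (heat water 0.0→100.0 °C): 159.5 × 4.19 × 100.0 = 66831 J
q4 (vaporize at 100 °C): 159.5 × 2268.0 = 361746 J
q5 (heat steam 100.0→111.1 °C): 159.5 × 1.96 × 11.1 = 3470 J
Total: 1894 + 53433 + 66831 + 361746 + 3470 = 487374 J = 487 kJ

q = 487 kJ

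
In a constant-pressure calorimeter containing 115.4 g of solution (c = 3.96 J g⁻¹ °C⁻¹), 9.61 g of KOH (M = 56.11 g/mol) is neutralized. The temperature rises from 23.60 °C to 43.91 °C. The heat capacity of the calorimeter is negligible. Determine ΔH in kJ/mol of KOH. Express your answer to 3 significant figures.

ΔH = -54.2 kJ/mol

|ΔT| = |43.91 − 23.60| = 20.31 °C
|q_surr| = (115.4 × 3.96) × 20.31 = 456.984 × 20.31 = 9281 J
n(KOH) = 9.61 / 56.11 = 0.1713 mol
Temperature rose, so q_rxn = −|q_surr| = -9.281 kJ
ΔH = q_rxn / n = -54.18 kJ/mol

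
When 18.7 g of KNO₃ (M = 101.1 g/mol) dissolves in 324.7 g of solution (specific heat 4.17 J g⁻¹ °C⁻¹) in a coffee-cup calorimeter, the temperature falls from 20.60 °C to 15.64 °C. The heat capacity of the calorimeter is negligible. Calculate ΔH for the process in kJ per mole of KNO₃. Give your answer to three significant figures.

ΔH = 36.3 kJ/mol

|ΔT| = |15.64 − 20.60| = 4.96 °C
|q_surr| = (324.7 × 4.17) × 4.96 = 1353.999 × 4.96 = 6716 J
n(KNO₃) = 18.7 / 101.1 = 0.1850 mol
Temperature fell, so q_rxn = +|q_surr| = 6.716 kJ
ΔH = q_rxn / n = 36.30 kJ/mol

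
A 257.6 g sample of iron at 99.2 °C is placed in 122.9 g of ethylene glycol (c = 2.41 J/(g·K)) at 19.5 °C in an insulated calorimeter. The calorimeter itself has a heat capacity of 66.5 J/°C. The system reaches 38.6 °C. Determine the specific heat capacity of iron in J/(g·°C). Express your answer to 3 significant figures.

q_gained = (122.9 × 2.41 + 66.5) × (38.6 − 19.5) = 6927 J
q_lost = 257.6 × c × (99.2 − 38.6) = 15610.56 c
Set equal: c = 6927 / 15610.56 = 0.444 J/(g·°C)

c = 0.444 J/(g·°C)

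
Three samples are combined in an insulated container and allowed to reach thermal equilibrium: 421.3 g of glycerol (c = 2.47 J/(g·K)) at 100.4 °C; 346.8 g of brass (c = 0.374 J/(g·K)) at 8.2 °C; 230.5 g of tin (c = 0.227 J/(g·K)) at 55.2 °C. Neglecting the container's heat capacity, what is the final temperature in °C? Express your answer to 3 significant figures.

Σ mᵢcᵢ(T − Tᵢ) = 0  ⇒  T = Σ mᵢcᵢTᵢ / Σ mᵢcᵢ
Σ mᵢcᵢ = 421.3×2.47 + 346.8×0.374 + 230.5×0.227 = 1222.6377
Σ mᵢcᵢTᵢ = 1040.611×100.4 + 129.7032×8.2 + 52.3235×55.2 = 108430
T = 108430 / 1222.6377 = 88.69 °C

T_f = 88.7 °C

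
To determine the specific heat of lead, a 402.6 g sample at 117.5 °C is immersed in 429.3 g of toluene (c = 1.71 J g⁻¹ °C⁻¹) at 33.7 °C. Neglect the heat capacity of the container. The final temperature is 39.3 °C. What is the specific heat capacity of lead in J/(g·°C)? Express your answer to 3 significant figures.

c = 0.131 J/(g·°C)

q_gained = (429.3 × 1.71) × (39.3 − 33.7) = 4111 J
q_lost = 402.6 × c × (117.5 − 39.3) = 31483.32 c
Set equal: c = 4111 / 31483.32 = 0.131 J/(g·°C)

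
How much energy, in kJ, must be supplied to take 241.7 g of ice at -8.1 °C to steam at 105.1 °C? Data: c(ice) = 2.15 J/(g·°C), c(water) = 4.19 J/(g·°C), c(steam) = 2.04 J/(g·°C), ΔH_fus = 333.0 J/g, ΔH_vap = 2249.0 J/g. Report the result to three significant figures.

q = 732 kJ

q1 (heat ice -8.1→0.0 °C): 241.7 × 2.15 × 8.1 = 4209 J
q2 (melt at 0 °C): 241.7 × 333.0 = 80486 J
q3 (heat water 0.0→100.0 °C): 241.7 × 4.19 × 100.0 = 101272 J
q4 (vaporize at 100 °C): 241.7 × 2249.0 = 543583 J
q5 (heat steam 100.0→105.1 °C): 241.7 × 2.04 × 5.1 = 2515 J
Total: 4209 + 80486 + 101272 + 543583 + 2515 = 732065 J = 732 kJ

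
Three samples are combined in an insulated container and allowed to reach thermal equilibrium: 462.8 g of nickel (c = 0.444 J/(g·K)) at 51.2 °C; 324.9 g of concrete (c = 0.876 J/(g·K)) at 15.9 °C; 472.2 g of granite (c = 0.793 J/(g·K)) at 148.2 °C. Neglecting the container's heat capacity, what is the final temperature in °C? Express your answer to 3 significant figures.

T_f = 81.6 °C

Σ mᵢcᵢ(T − Tᵢ) = 0  ⇒  T = Σ mᵢcᵢTᵢ / Σ mᵢcᵢ
Σ mᵢcᵢ = 462.8×0.444 + 324.9×0.876 + 472.2×0.793 = 864.5502
Σ mᵢcᵢTᵢ = 205.4832×51.2 + 284.6124×15.9 + 374.4546×148.2 = 70540
T = 70540 / 864.5502 = 81.59 °C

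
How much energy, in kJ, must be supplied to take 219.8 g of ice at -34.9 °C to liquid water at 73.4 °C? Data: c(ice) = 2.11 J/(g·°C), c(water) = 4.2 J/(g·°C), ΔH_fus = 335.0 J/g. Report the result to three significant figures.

q = 158 kJ

q1 (heat ice -34.9→0.0 °C): 219.8 × 2.11 × 34.9 = 16186 J
q2 (melt at 0 °C): 219.8 × 335.0 = 73633 J
q3 (heat water 0.0→73.4 °C): 219.8 × 4.2 × 73.4 = 67760 J
Total: 16186 + 73633 + 67760 = 157579 J = 158 kJ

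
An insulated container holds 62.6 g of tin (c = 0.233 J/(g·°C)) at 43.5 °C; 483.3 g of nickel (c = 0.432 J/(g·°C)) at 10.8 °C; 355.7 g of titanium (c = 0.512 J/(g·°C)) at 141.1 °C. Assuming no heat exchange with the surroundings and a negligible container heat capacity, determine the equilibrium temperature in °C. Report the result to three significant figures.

Σ mᵢcᵢ(T − Tᵢ) = 0  ⇒  T = Σ mᵢcᵢTᵢ / Σ mᵢcᵢ
Σ mᵢcᵢ = 62.6×0.233 + 483.3×0.432 + 355.7×0.512 = 405.4898
Σ mᵢcᵢTᵢ = 14.5858×43.5 + 208.7856×10.8 + 182.1184×141.1 = 28586
T = 28586 / 405.4898 = 70.50 °C

T_f = 70.5 °C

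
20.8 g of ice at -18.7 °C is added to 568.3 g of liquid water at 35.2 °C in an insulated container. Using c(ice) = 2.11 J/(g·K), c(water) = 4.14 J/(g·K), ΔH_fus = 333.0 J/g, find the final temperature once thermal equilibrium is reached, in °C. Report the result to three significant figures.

T_f = 30.8 °C

Heat to bring ice to 0 °C and melt it: q₁ = 20.8×2.11×18.7 + 20.8×333.0 = 7747.1 J
Heat the water can supply cooling to 0 °C: 568.3×4.14×35.2 = 82817.2 J > q₁, so all ice melts.
Energy balance: 568.3×4.14×(35.2 − T) = 7747.1 + 20.8×4.14×(T − 0)
2352.762(35.2 − T) = 7747.1 + 86.112 T
82817.2 − 7747.1 = 2438.874 T
T = 75070.1 / 2438.874 = 30.78 °C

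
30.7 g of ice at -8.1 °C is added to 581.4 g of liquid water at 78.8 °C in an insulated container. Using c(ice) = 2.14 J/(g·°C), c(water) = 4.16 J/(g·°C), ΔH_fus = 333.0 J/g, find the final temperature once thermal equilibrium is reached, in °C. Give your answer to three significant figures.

Heat to bring ice to 0 °C and melt it: q₁ = 30.7×2.14×8.1 + 30.7×333.0 = 10755 J
Heat the water can supply cooling to 0 °C: 581.4×4.16×78.8 = 190588 J > q₁, so all ice melts.
Energy balance: 581.4×4.16×(78.8 − T) = 10755 + 30.7×4.16×(T − 0)
2418.624(78.8 − T) = 10755 + 127.712 T
190588 − 10755 = 2546.336 T
T = 179833 / 2546.336 = 70.62 °C

T_f = 70.6 °C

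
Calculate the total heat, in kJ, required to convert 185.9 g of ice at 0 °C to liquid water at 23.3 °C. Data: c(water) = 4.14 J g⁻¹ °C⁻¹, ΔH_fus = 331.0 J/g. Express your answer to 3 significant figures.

q = 79.5 kJ

q1 (melt at 0 °C): 185.9 × 331.0 = 61533 J
q2 (heat water 0.0→23.3 °C): 185.9 × 4.14 × 23.3 = 17932 J
Total: 61533 + 17932 = 79465 J = 79.5 kJ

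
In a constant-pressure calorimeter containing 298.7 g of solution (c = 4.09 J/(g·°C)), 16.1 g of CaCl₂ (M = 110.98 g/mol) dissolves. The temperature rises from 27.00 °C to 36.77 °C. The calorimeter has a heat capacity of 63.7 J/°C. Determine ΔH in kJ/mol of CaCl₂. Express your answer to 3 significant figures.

|ΔT| = |36.77 − 27.00| = 9.77 °C
|q_surr| = (298.7 × 4.09 + 63.7) × 9.77 = 1285.383 × 9.77 = 12560 J
n(CaCl₂) = 16.1 / 110.98 = 0.1451 mol
Temperature rose, so q_rxn = −|q_surr| = -12.56 kJ
ΔH = q_rxn / n = -86.56 kJ/mol

ΔH = -86.6 kJ/mol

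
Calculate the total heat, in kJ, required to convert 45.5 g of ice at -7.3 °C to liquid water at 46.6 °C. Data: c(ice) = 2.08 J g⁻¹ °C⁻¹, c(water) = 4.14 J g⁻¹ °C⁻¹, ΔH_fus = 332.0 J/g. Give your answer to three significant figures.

q1 (heat ice -7.3→0.0 °C): 45.5 × 2.08 × 7.3 = 691 J
q2 (melt at 0 °C): 45.5 × 332.0 = 15106 J
q3 (heat water 0.0→46.6 °C): 45.5 × 4.14 × 46.6 = 8778 J
Total: 691 + 15106 + 8778 = 24575 J = 24.6 kJ

q = 24.6 kJ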